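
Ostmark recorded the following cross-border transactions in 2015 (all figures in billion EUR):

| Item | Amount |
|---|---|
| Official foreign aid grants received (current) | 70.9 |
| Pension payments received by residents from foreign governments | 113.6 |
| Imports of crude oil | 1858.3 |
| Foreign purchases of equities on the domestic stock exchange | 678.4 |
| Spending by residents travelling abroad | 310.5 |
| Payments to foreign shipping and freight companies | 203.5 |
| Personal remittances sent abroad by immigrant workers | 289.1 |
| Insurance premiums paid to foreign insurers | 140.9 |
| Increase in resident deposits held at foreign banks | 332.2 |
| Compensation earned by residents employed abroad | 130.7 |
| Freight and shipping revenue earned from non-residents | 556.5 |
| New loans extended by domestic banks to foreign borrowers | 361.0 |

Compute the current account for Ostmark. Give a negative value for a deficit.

-1930.6

Goods: -1858.3
Services: -310.5 - 203.5 + 556.5 - 140.9 = -98.4
Primary income: 130.7
Secondary income: -289.1 + 70.9 + 113.6 = -104.6
Current account = (-1858.3) + (-98.4) + 130.7 + (-104.6) = -1930.6
(Excluded from the current account — financial account: foreign purchases of equities on the domestic stock exchange 678.4, increase in resident deposits held at foreign banks 332.2, new loans extended by domestic banks to foreign borrowers 361.0.)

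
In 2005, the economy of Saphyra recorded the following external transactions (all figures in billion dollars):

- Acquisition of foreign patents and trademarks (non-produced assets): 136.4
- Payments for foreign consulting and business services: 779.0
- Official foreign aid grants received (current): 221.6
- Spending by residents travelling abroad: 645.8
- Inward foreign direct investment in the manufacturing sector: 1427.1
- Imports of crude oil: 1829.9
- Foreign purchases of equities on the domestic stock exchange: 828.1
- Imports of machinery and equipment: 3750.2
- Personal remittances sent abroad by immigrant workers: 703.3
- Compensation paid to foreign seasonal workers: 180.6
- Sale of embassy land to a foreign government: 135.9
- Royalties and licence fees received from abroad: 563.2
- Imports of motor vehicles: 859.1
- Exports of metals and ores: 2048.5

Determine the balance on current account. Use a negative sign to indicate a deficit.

-5914.6

Goods: -859.1 + 2048.5 - 1829.9 - 3750.2 = -4390.7
Services: 563.2 - 645.8 - 779.0 = -861.6
Primary income: -180.6
Secondary income: -703.3 + 221.6 = -481.7
Current account = (-4390.7) + (-861.6) + (-180.6) + (-481.7) = -5914.6
(Excluded from the current account — capital account: acquisition of foreign patents and trademarks (non-produced assets) 136.4, sale of embassy land to a foreign government 135.9; financial account: inward foreign direct investment in the manufacturing sector 1427.1, foreign purchases of equities on the domestic stock exchange 828.1.)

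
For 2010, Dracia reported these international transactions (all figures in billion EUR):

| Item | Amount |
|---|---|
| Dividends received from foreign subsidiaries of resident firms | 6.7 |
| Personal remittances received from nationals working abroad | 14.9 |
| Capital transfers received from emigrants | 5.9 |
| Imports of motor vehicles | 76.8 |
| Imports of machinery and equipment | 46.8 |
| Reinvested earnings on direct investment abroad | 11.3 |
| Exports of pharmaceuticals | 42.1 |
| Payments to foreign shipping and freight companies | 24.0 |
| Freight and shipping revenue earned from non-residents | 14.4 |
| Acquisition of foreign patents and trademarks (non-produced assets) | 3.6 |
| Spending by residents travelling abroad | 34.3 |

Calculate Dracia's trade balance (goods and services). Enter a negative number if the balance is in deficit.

Goods: -46.8 - 76.8 + 42.1 = -81.5
Services: -34.3 - 24.0 + 14.4 = -43.9
Trade balance = -81.5 + (-43.9) = -125.4
(Excluded from the trade balance — primary income: dividends received from foreign subsidiaries of resident firms 6.7, reinvested earnings on direct investment abroad 11.3; secondary income: personal remittances received from nationals working abroad 14.9; capital account: capital transfers received from emigrants 5.9, acquisition of foreign patents and trademarks (non-produced assets) 3.6.)

-125.4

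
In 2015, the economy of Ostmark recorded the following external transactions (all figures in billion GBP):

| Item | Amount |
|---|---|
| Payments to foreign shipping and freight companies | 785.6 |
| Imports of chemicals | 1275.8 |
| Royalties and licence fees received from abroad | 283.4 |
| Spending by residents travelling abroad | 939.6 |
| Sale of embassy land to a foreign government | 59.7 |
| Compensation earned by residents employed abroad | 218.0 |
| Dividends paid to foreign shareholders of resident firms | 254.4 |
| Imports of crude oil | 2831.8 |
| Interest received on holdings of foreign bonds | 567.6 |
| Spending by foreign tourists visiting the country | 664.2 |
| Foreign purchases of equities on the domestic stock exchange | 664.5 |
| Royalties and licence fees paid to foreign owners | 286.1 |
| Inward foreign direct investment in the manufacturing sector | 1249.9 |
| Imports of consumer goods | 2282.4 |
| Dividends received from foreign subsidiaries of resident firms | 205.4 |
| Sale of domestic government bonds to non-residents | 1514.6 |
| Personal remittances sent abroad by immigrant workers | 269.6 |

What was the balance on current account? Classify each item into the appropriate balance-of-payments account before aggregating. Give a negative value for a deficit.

-6986.7

Goods: -2282.4 - 2831.8 - 1275.8 = -6390.0
Services: -785.6 + 664.2 - 939.6 + 283.4 - 286.1 = -1063.7
Primary income: -254.4 + 218.0 + 205.4 + 567.6 = 736.6
Secondary income: -269.6
Current account = (-6390.0) + (-1063.7) + 736.6 + (-269.6) = -6986.7
(Excluded from the current account — capital account: sale of embassy land to a foreign government 59.7; financial account: foreign purchases of equities on the domestic stock exchange 664.5, inward foreign direct investment in the manufacturing sector 1249.9, sale of domestic government bonds to non-residents 1514.6.)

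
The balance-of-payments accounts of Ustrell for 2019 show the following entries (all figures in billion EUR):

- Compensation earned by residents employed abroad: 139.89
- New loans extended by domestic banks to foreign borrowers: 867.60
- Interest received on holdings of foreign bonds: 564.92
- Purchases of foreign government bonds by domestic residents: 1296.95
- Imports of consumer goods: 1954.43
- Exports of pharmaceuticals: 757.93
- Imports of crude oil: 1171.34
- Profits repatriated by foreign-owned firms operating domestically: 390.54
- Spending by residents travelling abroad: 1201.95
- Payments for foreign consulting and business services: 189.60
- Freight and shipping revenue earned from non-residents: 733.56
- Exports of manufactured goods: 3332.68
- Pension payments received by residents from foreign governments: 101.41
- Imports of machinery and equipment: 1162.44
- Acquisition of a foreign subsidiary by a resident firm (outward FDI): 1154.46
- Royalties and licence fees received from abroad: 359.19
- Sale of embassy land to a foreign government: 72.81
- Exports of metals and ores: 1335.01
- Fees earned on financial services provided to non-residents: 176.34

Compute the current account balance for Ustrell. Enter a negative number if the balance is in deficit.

1430.63

Goods: -1171.34 - 1162.44 + 3332.68 + 757.93 - 1954.43 + 1335.01 = 1137.41
Services: 176.34 + 359.19 - 189.60 + 733.56 - 1201.95 = -122.46
Primary income: -390.54 + 139.89 + 564.92 = 314.27
Secondary income: 101.41
Current account = 1137.41 + (-122.46) + 314.27 + 101.41 = 1430.63
(Excluded from the current account — financial account: new loans extended by domestic banks to foreign borrowers 867.60, purchases of foreign government bonds by domestic residents 1296.95, acquisition of a foreign subsidiary by a resident firm (outward FDI) 1154.46; capital account: sale of embassy land to a foreign government 72.81.)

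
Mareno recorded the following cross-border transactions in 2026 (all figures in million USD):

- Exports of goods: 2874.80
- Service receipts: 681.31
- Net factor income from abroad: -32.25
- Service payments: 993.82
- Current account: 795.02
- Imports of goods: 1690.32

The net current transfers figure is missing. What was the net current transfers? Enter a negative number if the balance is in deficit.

-44.70

Current account = goods balance + services balance + net primary income + net secondary income
Sum of the known components = 839.72
Net current transfers = CA - (known components) = 795.02 - 839.72 = -44.70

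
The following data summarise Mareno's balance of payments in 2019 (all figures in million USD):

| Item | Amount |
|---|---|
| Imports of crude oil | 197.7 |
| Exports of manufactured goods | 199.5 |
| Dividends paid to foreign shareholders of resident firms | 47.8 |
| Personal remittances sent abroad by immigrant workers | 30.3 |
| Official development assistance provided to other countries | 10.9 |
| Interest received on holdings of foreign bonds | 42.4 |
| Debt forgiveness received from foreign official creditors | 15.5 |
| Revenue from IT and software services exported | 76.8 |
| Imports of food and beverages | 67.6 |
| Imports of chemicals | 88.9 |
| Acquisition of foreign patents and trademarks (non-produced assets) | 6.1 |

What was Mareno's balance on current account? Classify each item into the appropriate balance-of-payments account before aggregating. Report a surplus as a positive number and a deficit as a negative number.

-124.5

Goods: -67.6 - 88.9 - 197.7 + 199.5 = -154.7
Services: 76.8
Primary income: 42.4 - 47.8 = -5.4
Secondary income: -10.9 - 30.3 = -41.2
Current account = (-154.7) + 76.8 + (-5.4) + (-41.2) = -124.5
(Excluded from the current account — capital account: debt forgiveness received from foreign official creditors 15.5, acquisition of foreign patents and trademarks (non-produced assets) 6.1.)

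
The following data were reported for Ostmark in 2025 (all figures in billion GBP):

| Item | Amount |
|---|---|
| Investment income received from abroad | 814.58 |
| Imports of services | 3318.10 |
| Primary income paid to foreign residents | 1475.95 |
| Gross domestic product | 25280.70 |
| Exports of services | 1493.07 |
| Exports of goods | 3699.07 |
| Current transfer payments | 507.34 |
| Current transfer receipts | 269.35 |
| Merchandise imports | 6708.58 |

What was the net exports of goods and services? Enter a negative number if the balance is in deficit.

-4834.54

Goods balance = 3699.07 - 6708.58 = -3009.51
Services balance = 1493.07 - 3318.10 = -1825.03
Trade balance (goods + services) = -3009.51 + (-1825.03) = -4834.54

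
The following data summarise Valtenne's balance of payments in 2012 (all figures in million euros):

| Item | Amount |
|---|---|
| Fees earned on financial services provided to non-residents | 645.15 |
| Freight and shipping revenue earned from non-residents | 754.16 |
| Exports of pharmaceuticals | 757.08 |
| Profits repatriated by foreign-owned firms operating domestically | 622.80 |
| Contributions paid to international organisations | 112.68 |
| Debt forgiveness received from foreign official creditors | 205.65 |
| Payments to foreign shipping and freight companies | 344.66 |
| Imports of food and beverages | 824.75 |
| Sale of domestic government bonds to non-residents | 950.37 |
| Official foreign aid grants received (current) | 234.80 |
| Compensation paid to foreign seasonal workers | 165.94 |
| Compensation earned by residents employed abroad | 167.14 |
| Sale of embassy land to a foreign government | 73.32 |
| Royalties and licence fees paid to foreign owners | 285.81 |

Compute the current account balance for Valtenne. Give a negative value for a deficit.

201.69

Goods: 757.08 - 824.75 = -67.67
Services: 645.15 + 754.16 - 344.66 - 285.81 = 768.84
Primary income: -622.80 + 167.14 - 165.94 = -621.60
Secondary income: 234.80 - 112.68 = 122.12
Current account = (-67.67) + 768.84 + (-621.60) + 122.12 = 201.69
(Excluded from the current account — capital account: debt forgiveness received from foreign official creditors 205.65, sale of embassy land to a foreign government 73.32; financial account: sale of domestic government bonds to non-residents 950.37.)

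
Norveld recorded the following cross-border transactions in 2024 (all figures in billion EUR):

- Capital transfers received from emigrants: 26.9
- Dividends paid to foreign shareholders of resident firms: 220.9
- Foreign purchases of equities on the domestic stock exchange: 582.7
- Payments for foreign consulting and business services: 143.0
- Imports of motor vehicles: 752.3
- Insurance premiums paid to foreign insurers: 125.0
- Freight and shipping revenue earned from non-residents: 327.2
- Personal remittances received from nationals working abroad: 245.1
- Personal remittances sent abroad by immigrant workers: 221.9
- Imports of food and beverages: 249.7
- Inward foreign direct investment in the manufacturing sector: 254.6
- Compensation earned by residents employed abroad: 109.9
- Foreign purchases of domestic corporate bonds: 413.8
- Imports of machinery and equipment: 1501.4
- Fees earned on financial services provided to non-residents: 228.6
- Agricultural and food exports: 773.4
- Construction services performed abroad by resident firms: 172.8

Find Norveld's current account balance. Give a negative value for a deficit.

-1357.2

Goods: -249.7 + 773.4 - 1501.4 - 752.3 = -1730.0
Services: 172.8 - 125.0 - 143.0 + 327.2 + 228.6 = 460.6
Primary income: 109.9 - 220.9 = -111.0
Secondary income: -221.9 + 245.1 = 23.2
Current account = (-1730.0) + 460.6 + (-111.0) + 23.2 = -1357.2
(Excluded from the current account — capital account: capital transfers received from emigrants 26.9; financial account: foreign purchases of equities on the domestic stock exchange 582.7, inward foreign direct investment in the manufacturing sector 254.6, foreign purchases of domestic corporate bonds 413.8.)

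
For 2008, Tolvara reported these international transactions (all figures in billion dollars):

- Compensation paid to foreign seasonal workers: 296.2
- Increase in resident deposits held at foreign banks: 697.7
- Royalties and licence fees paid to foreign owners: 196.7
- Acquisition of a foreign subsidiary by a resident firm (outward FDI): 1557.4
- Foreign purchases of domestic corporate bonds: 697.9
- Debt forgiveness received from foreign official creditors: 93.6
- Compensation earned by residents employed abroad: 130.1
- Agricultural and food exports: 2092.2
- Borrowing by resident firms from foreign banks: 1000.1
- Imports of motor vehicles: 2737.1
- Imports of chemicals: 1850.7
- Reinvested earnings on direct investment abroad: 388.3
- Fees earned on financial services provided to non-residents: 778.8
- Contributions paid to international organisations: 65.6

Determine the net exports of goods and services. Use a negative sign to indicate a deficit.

-1913.5

Goods: -2737.1 - 1850.7 + 2092.2 = -2495.6
Services: 778.8 - 196.7 = 582.1
Trade balance = -2495.6 + 582.1 = -1913.5
(Excluded from the trade balance — primary income: compensation paid to foreign seasonal workers 296.2, compensation earned by residents employed abroad 130.1, reinvested earnings on direct investment abroad 388.3; financial account: increase in resident deposits held at foreign banks 697.7, acquisition of a foreign subsidiary by a resident firm (outward FDI) 1557.4, foreign purchases of domestic corporate bonds 697.9, borrowing by resident firms from foreign banks 1000.1; capital account: debt forgiveness received from foreign official creditors 93.6; secondary income: contributions paid to international organisations 65.6.)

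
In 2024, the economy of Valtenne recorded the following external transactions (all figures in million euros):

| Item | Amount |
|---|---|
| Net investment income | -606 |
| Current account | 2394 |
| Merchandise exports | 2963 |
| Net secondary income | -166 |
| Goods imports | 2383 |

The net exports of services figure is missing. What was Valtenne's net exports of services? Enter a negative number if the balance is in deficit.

2586

Current account = goods balance + services balance + net primary income + net secondary income
Sum of the known components = -192
Net exports of services = CA - (known components) = 2394 - (-192) = 2586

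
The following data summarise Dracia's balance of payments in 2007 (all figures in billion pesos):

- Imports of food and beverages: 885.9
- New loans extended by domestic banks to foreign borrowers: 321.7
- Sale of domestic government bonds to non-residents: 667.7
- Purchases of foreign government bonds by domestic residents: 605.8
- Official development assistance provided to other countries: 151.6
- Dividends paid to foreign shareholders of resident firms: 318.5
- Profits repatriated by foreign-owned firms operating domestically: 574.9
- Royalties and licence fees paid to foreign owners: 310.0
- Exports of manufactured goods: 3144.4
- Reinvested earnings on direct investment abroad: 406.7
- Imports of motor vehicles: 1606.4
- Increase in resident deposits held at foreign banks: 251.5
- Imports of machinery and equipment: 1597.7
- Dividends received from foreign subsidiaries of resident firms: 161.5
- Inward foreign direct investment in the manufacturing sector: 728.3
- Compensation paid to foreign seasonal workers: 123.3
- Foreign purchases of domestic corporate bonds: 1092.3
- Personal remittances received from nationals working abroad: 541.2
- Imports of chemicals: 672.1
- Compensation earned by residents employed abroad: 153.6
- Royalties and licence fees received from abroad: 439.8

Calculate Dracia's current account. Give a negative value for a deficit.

-1393.2

Goods: -885.9 - 1606.4 - 1597.7 + 3144.4 - 672.1 = -1617.7
Services: 439.8 - 310.0 = 129.8
Primary income: 161.5 - 318.5 + 406.7 + 153.6 - 123.3 - 574.9 = -294.9
Secondary income: 541.2 - 151.6 = 389.6
Current account = (-1617.7) + 129.8 + (-294.9) + 389.6 = -1393.2
(Excluded from the current account — financial account: new loans extended by domestic banks to foreign borrowers 321.7, sale of domestic government bonds to non-residents 667.7, purchases of foreign government bonds by domestic residents 605.8, increase in resident deposits held at foreign banks 251.5, inward foreign direct investment in the manufacturing sector 728.3, foreign purchases of domestic corporate bonds 1092.3.)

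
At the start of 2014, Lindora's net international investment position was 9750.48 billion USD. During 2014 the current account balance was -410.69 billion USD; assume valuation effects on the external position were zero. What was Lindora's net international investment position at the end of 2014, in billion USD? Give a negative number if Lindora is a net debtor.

With no valuation effects, change in NIIP = current account = -410.69
End-of-year NIIP = 9750.48 + (-410.69) = 9339.79

9339.79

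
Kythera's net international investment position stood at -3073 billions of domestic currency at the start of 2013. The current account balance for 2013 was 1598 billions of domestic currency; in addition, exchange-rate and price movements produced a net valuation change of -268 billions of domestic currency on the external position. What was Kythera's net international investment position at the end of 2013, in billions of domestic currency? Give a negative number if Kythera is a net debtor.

-1743

Change in NIIP = current account + net valuation change = 1598 + (-268) = 1330
End-of-year NIIP = -3073 + 1330 = -1743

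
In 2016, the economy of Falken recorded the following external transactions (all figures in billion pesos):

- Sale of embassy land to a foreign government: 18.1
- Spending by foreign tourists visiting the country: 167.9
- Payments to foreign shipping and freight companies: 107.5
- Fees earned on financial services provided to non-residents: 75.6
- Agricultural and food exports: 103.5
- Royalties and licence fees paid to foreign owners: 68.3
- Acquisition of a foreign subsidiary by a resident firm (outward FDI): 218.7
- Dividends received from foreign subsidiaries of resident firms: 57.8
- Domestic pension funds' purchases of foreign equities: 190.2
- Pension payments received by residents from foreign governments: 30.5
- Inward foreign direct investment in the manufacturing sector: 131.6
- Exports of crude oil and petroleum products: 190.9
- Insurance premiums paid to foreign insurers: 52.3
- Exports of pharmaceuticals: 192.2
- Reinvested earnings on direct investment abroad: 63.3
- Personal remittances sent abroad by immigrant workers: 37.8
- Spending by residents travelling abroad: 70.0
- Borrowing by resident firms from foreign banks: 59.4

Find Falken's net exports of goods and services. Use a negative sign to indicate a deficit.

432.0

Goods: 190.9 + 103.5 + 192.2 = 486.6
Services: -68.3 + 167.9 - 107.5 - 52.3 - 70.0 + 75.6 = -54.6
Trade balance = 486.6 + (-54.6) = 432.0
(Excluded from the trade balance — capital account: sale of embassy land to a foreign government 18.1; financial account: acquisition of a foreign subsidiary by a resident firm (outward FDI) 218.7, domestic pension funds' purchases of foreign equities 190.2, inward foreign direct investment in the manufacturing sector 131.6, borrowing by resident firms from foreign banks 59.4; primary income: dividends received from foreign subsidiaries of resident firms 57.8, reinvested earnings on direct investment abroad 63.3; secondary income: pension payments received by residents from foreign governments 30.5, personal remittances sent abroad by immigrant workers 37.8.)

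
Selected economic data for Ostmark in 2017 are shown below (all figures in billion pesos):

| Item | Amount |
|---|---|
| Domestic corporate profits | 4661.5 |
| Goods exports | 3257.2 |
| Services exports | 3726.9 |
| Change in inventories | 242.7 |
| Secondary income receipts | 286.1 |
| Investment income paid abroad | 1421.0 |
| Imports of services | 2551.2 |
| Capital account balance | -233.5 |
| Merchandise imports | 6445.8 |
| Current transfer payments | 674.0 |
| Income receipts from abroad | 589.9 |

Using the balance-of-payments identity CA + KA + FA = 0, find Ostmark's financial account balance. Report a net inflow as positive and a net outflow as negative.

3465.4

Goods balance = 3257.2 - 6445.8 = -3188.6
Services balance = 3726.9 - 2551.2 = 1175.7
Trade balance (goods + services) = -3188.6 + 1175.7 = -2012.9
Net primary income = 589.9 - 1421.0 = -831.1
Net secondary income = 286.1 - 674.0 = -387.9
Current account = -2012.9 + (-831.1) + (-387.9) = -3231.9
Financial account = -(-3231.9 + (-233.5)) = 3465.4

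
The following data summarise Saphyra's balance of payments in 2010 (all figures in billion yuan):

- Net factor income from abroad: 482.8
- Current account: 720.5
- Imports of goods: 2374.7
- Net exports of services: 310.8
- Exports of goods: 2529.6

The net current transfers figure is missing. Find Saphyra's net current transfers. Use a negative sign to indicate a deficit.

-228.0

Current account = goods balance + services balance + net primary income + net secondary income
Sum of the known components = 948.5
Net current transfers = CA - (known components) = 720.5 - 948.5 = -228.0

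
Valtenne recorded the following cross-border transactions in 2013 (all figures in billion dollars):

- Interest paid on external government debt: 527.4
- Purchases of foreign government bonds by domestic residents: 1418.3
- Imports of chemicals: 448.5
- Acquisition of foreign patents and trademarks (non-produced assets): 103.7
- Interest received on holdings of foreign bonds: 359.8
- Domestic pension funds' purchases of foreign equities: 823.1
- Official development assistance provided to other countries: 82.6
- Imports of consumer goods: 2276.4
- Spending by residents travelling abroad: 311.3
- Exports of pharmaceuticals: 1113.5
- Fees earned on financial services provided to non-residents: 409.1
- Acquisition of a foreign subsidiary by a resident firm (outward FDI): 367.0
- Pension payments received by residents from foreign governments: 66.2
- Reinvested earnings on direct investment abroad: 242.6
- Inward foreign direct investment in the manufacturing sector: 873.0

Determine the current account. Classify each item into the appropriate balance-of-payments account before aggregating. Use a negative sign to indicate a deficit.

-1455.0

Goods: 1113.5 - 2276.4 - 448.5 = -1611.4
Services: -311.3 + 409.1 = 97.8
Primary income: 359.8 + 242.6 - 527.4 = 75.0
Secondary income: -82.6 + 66.2 = -16.4
Current account = (-1611.4) + 97.8 + 75.0 + (-16.4) = -1455.0
(Excluded from the current account — financial account: purchases of foreign government bonds by domestic residents 1418.3, domestic pension funds' purchases of foreign equities 823.1, acquisition of a foreign subsidiary by a resident firm (outward FDI) 367.0, inward foreign direct investment in the manufacturing sector 873.0; capital account: acquisition of foreign patents and trademarks (non-produced assets) 103.7.)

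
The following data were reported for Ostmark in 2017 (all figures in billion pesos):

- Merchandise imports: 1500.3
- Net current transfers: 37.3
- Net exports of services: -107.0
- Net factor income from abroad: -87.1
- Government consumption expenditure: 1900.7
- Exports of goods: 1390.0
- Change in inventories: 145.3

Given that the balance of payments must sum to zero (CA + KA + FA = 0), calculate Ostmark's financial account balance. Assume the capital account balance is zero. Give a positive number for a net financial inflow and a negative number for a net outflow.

267.1

Goods balance = 1390.0 - 1500.3 = -110.3
Services balance = -107.0
Trade balance (goods + services) = -110.3 + (-107.0) = -217.3
Net primary income = -87.1
Net secondary income = 37.3
Current account = -217.3 + (-87.1) + 37.3 = -267.1
Financial account = -(-267.1) = 267.1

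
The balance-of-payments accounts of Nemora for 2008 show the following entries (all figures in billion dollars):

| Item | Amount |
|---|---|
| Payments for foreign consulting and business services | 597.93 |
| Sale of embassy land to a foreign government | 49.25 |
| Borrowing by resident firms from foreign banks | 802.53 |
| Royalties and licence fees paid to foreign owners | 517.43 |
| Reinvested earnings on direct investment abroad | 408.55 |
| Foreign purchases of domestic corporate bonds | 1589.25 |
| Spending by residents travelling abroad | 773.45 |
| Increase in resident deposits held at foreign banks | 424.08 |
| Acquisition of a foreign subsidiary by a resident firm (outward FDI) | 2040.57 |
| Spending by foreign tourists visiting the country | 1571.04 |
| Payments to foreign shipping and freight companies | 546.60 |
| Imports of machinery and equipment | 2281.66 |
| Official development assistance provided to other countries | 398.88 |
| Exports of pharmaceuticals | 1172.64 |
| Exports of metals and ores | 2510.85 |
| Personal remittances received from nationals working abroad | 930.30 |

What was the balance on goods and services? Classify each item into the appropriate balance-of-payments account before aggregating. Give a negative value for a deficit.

Goods: -2281.66 + 1172.64 + 2510.85 = 1401.83
Services: -546.60 - 773.45 - 597.93 + 1571.04 - 517.43 = -864.37
Trade balance = 1401.83 + (-864.37) = 537.46
(Excluded from the trade balance — capital account: sale of embassy land to a foreign government 49.25; financial account: borrowing by resident firms from foreign banks 802.53, foreign purchases of domestic corporate bonds 1589.25, increase in resident deposits held at foreign banks 424.08, acquisition of a foreign subsidiary by a resident firm (outward FDI) 2040.57; primary income: reinvested earnings on direct investment abroad 408.55; secondary income: official development assistance provided to other countries 398.88, personal remittances received from nationals working abroad 930.30.)

537.46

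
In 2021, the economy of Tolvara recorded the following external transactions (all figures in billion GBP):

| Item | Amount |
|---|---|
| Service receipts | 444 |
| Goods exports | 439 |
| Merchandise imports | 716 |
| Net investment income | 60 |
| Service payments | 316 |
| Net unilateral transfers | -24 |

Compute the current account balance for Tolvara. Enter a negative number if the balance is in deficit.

Goods balance = 439 - 716 = -277
Services balance = 444 - 316 = 128
Trade balance (goods + services) = -277 + 128 = -149
Net primary income = 60
Net secondary income = -24
Current account = -149 + 60 + (-24) = -113

-113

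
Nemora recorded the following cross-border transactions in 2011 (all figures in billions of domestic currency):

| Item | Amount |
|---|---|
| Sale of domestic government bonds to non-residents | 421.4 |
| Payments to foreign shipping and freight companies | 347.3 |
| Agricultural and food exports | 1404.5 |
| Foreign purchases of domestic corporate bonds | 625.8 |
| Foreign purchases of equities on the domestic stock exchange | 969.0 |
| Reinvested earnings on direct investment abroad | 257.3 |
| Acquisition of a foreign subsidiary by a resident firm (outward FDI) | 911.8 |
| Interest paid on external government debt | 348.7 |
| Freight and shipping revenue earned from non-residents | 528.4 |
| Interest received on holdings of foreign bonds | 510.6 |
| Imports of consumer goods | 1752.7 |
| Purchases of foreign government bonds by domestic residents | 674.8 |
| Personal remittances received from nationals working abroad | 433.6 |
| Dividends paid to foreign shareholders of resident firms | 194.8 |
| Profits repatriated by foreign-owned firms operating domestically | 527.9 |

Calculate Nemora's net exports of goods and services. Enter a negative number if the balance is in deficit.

Goods: -1752.7 + 1404.5 = -348.2
Services: -347.3 + 528.4 = 181.1
Trade balance = -348.2 + 181.1 = -167.1
(Excluded from the trade balance — financial account: sale of domestic government bonds to non-residents 421.4, foreign purchases of domestic corporate bonds 625.8, foreign purchases of equities on the domestic stock exchange 969.0, acquisition of a foreign subsidiary by a resident firm (outward FDI) 911.8, purchases of foreign government bonds by domestic residents 674.8; primary income: reinvested earnings on direct investment abroad 257.3, interest paid on external government debt 348.7, interest received on holdings of foreign bonds 510.6, dividends paid to foreign shareholders of resident firms 194.8, profits repatriated by foreign-owned firms operating domestically 527.9; secondary income: personal remittances received from nationals working abroad 433.6.)

-167.1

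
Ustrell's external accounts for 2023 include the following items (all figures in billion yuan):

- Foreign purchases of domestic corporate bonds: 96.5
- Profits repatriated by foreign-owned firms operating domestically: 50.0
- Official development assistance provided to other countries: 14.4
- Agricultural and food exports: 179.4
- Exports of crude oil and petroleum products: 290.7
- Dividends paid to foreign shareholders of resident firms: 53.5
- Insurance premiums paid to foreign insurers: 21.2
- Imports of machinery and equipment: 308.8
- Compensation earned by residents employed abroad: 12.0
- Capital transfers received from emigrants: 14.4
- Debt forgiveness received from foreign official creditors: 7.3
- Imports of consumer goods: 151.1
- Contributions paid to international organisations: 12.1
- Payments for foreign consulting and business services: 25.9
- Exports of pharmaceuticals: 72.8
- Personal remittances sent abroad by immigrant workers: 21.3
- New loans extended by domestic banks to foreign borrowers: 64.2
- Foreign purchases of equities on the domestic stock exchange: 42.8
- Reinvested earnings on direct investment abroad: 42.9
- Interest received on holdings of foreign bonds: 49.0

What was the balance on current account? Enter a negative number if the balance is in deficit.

-11.5

Goods: 179.4 + 290.7 + 72.8 - 151.1 - 308.8 = 83.0
Services: -25.9 - 21.2 = -47.1
Primary income: -53.5 + 49.0 + 42.9 + 12.0 - 50.0 = 0.4
Secondary income: -21.3 - 12.1 - 14.4 = -47.8
Current account = 83.0 + (-47.1) + 0.4 + (-47.8) = -11.5
(Excluded from the current account — financial account: foreign purchases of domestic corporate bonds 96.5, new loans extended by domestic banks to foreign borrowers 64.2, foreign purchases of equities on the domestic stock exchange 42.8; capital account: capital transfers received from emigrants 14.4, debt forgiveness received from foreign official creditors 7.3.)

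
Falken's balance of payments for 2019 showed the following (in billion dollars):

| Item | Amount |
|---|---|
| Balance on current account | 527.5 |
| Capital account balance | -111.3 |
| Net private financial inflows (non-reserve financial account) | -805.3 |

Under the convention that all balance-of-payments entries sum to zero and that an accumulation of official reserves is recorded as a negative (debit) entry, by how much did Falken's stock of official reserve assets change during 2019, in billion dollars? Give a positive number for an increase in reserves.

-389.1

Official reserve transactions balance = -(527.5 + (-111.3) + (-805.3)) = 389.1
An accumulation of reserves is recorded as a debit (negative entry), so the change in the stock of reserves is the negative of that balance.
Change in official reserves = -(389.1) = -389.1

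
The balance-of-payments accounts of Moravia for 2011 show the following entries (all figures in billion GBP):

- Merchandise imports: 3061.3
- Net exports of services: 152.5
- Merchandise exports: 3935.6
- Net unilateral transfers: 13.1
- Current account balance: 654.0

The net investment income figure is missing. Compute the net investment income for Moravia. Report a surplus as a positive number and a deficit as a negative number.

-385.9

Current account = goods balance + services balance + net primary income + net secondary income
Sum of the known components = 1039.9
Net investment income = CA - (known components) = 654.0 - 1039.9 = -385.9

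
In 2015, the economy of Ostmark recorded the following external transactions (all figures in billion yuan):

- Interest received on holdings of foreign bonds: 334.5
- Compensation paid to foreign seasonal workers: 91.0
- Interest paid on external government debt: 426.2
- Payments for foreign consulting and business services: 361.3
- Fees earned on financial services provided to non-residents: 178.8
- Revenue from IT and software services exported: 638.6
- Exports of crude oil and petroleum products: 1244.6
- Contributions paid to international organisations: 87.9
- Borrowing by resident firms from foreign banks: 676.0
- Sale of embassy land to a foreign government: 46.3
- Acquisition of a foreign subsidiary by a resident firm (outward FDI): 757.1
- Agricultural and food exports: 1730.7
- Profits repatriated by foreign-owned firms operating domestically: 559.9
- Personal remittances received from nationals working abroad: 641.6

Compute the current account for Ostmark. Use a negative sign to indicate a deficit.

3242.5

Goods: 1244.6 + 1730.7 = 2975.3
Services: 638.6 - 361.3 + 178.8 = 456.1
Primary income: -426.2 - 559.9 - 91.0 + 334.5 = -742.6
Secondary income: 641.6 - 87.9 = 553.7
Current account = 2975.3 + 456.1 + (-742.6) + 553.7 = 3242.5
(Excluded from the current account — financial account: borrowing by resident firms from foreign banks 676.0, acquisition of a foreign subsidiary by a resident firm (outward FDI) 757.1; capital account: sale of embassy land to a foreign government 46.3.)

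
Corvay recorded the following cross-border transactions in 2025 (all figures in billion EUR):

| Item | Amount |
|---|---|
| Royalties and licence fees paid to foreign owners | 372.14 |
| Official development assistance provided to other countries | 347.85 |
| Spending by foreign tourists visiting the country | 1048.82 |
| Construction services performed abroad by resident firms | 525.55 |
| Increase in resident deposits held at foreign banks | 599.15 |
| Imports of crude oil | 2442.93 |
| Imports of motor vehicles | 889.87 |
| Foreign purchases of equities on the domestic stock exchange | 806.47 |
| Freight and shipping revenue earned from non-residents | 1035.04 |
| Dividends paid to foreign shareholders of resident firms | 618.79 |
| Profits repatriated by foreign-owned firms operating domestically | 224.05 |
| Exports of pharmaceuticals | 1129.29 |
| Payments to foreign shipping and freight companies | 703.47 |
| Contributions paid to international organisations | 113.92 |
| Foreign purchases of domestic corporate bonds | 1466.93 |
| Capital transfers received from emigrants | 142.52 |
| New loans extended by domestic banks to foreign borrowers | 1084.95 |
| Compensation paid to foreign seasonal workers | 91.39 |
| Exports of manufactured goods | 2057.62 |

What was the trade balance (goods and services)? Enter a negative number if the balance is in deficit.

1387.91

Goods: -2442.93 + 1129.29 - 889.87 + 2057.62 = -145.89
Services: 525.55 - 372.14 - 703.47 + 1048.82 + 1035.04 = 1533.80
Trade balance = -145.89 + 1533.80 = 1387.91
(Excluded from the trade balance — secondary income: official development assistance provided to other countries 347.85, contributions paid to international organisations 113.92; financial account: increase in resident deposits held at foreign banks 599.15, foreign purchases of equities on the domestic stock exchange 806.47, foreign purchases of domestic corporate bonds 1466.93, new loans extended by domestic banks to foreign borrowers 1084.95; primary income: dividends paid to foreign shareholders of resident firms 618.79, profits repatriated by foreign-owned firms operating domestically 224.05, compensation paid to foreign seasonal workers 91.39; capital account: capital transfers received from emigrants 142.52.)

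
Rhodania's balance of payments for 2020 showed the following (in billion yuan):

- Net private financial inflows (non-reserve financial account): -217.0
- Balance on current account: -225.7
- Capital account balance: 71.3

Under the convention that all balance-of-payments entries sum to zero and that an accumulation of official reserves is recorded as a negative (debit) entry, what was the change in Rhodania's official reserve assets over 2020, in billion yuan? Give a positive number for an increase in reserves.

Official reserve transactions balance = -((-225.7) + 71.3 + (-217.0)) = 371.4
An accumulation of reserves is recorded as a debit (negative entry), so the change in the stock of reserves is the negative of that balance.
Change in official reserves = -(371.4) = -371.4

-371.4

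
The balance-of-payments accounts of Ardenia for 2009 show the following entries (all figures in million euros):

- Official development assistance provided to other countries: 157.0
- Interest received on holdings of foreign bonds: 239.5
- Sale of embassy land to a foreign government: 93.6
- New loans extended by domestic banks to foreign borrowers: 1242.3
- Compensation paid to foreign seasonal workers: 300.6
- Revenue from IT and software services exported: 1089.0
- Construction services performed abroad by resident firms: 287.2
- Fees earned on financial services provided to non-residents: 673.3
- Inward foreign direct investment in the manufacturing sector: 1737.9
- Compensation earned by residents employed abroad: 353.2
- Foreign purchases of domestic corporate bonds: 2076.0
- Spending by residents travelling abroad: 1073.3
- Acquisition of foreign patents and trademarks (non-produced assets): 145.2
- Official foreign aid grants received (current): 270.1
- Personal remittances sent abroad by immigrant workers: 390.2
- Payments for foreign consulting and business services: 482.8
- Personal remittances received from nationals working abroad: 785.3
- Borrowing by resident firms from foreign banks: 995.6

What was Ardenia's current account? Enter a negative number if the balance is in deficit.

1293.7

Services: -1073.3 + 287.2 + 1089.0 - 482.8 + 673.3 = 493.4
Primary income: -300.6 + 353.2 + 239.5 = 292.1
Secondary income: 785.3 - 157.0 - 390.2 + 270.1 = 508.2
Current account = 493.4 + 292.1 + 508.2 = 1293.7
(Excluded from the current account — capital account: sale of embassy land to a foreign government 93.6, acquisition of foreign patents and trademarks (non-produced assets) 145.2; financial account: new loans extended by domestic banks to foreign borrowers 1242.3, inward foreign direct investment in the manufacturing sector 1737.9, foreign purchases of domestic corporate bonds 2076.0, borrowing by resident firms from foreign banks 995.6.)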